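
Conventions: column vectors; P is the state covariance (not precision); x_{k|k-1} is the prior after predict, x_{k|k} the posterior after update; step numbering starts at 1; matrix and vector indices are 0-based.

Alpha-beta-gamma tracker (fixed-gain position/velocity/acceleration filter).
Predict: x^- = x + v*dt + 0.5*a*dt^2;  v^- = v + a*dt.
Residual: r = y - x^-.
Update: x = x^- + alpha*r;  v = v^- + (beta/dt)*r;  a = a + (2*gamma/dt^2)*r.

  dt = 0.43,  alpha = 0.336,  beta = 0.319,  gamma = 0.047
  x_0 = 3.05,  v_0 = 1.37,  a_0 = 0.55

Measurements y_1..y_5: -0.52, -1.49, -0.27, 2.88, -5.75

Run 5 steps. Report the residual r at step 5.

resid = -4.0772

step 1: x_pred=3.6899  r=-4.2099  x^+=2.2754  v^+=-1.5167  a^+=-1.5903
step 2: x_pred=1.4762  r=-2.9662  x^+=0.4796  v^+=-4.4010  a^+=-3.0982
step 3: x_pred=-1.6993  r=1.4293  x^+=-1.2191  v^+=-4.6729  a^+=-2.3716
step 4: x_pred=-3.4477  r=6.3277  x^+=-1.3216  v^+=-0.9985  a^+=0.8453
step 5: x_pred=-1.6728  r=-4.0772  x^+=-3.0427  v^+=-3.6597  a^+=-1.2275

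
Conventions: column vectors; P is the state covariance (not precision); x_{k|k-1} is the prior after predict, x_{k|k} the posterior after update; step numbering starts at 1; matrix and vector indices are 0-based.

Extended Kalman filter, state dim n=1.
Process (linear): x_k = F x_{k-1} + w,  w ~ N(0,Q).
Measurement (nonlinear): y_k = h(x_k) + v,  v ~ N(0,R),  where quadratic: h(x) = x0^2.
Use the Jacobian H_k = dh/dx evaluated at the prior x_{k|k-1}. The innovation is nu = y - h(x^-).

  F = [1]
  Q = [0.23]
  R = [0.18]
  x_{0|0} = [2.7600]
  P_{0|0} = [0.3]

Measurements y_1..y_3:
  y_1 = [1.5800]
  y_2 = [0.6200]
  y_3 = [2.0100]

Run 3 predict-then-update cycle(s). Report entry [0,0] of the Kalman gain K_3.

step 1: x^-=[2.7600]  P^-=[0.5300]  H_jac=[5.5200]  S=[16.3293]  K=[0.1792]  nu=[-6.0376]  x^+=[1.6783]  P^+=[0.0058]
step 2: x^-=[1.6783]  P^-=[0.2358]  H_jac=[3.3566]  S=[2.8371]  K=[0.2790]  nu=[-2.1967]  x^+=[1.0654]  P^+=[0.0150]
step 3: x^-=[1.0654]  P^-=[0.2450]  H_jac=[2.1308]  S=[1.2922]  K=[0.4039]  nu=[0.8750]  x^+=[1.4188]  P^+=[0.0341]

K[0,0] = 0.4039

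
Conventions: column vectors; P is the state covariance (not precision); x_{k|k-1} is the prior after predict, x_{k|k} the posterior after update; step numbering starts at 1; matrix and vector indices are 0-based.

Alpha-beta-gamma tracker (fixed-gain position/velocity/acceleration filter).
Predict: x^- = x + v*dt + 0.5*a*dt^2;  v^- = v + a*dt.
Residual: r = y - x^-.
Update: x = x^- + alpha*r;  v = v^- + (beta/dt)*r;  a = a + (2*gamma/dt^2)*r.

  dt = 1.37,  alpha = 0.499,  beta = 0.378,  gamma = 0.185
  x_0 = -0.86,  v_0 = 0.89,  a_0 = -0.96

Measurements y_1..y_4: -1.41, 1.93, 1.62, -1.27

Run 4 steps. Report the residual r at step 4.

step 1: x_pred=-0.5416  r=-0.8684  x^+=-0.9749  v^+=-0.6648  a^+=-1.1312
step 2: x_pred=-2.9473  r=4.8773  x^+=-0.5135  v^+=-0.8688  a^+=-0.1697
step 3: x_pred=-1.8631  r=3.4831  x^+=-0.1250  v^+=-0.1403  a^+=0.5169
step 4: x_pred=0.1679  r=-1.4379  x^+=-0.5496  v^+=0.1711  a^+=0.2335

resid = -1.4379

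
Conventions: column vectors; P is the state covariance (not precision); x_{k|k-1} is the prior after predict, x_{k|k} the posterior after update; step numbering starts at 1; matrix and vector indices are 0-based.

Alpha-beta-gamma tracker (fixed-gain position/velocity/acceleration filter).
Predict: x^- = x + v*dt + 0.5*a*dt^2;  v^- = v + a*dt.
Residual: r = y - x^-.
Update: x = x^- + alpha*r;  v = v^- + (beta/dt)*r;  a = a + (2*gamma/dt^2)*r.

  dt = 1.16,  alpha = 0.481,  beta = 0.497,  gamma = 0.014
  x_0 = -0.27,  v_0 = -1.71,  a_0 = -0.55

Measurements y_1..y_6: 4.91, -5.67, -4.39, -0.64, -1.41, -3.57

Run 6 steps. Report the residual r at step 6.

step 1: x_pred=-2.6236  r=7.5336  x^+=1.0000  v^+=0.8798  a^+=-0.3932
step 2: x_pred=1.7560  r=-7.4260  x^+=-1.8159  v^+=-2.7580  a^+=-0.5478
step 3: x_pred=-5.3838  r=0.9938  x^+=-4.9058  v^+=-2.9677  a^+=-0.5271
step 4: x_pred=-8.7029  r=8.0629  x^+=-4.8246  v^+=-0.1246  a^+=-0.3593
step 5: x_pred=-5.2109  r=3.8009  x^+=-3.3826  v^+=1.0871  a^+=-0.2802
step 6: x_pred=-2.3101  r=-1.2599  x^+=-2.9161  v^+=0.2223  a^+=-0.3064

resid = -1.2599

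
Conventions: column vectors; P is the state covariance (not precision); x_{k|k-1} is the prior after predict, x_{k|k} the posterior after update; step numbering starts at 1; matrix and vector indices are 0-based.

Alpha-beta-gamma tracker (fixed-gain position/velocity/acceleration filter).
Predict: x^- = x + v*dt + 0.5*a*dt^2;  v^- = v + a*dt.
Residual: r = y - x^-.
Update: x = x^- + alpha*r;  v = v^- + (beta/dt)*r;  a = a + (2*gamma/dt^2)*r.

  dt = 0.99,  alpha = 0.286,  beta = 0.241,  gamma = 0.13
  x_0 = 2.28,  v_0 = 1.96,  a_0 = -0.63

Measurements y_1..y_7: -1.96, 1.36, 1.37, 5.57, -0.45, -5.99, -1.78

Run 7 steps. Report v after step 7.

v_post = 2.1360

step 1: x_pred=3.9117  r=-5.8717  x^+=2.2324  v^+=-0.0931  a^+=-2.1876
step 2: x_pred=1.0682  r=0.2918  x^+=1.1516  v^+=-2.1878  a^+=-2.1102
step 3: x_pred=-2.0484  r=3.4184  x^+=-1.0707  v^+=-3.4448  a^+=-1.2034
step 4: x_pred=-5.0707  r=10.6407  x^+=-2.0275  v^+=-2.0458  a^+=1.6194
step 5: x_pred=-3.2593  r=2.8093  x^+=-2.4558  v^+=0.2413  a^+=2.3646
step 6: x_pred=-1.0582  r=-4.9318  x^+=-2.4687  v^+=1.3816  a^+=1.0563
step 7: x_pred=-0.5832  r=-1.1968  x^+=-0.9255  v^+=2.1360  a^+=0.7388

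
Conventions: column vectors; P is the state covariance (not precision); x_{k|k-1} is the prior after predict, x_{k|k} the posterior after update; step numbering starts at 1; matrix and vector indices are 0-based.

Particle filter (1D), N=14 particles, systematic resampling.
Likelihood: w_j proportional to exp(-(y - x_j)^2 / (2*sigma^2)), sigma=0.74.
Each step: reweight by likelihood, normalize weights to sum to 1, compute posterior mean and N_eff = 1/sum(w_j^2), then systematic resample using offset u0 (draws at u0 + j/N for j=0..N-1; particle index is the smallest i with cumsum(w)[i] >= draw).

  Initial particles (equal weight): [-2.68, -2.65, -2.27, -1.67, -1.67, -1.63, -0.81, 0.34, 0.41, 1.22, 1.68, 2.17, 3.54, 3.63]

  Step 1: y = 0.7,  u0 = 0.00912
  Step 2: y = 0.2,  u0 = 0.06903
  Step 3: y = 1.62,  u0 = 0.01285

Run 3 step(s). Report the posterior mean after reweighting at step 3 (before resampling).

post_mean = 0.8878

step 1: w=[0.0000, 0.0000, 0.0001, 0.0018, 0.0018, 0.0021, 0.0378, 0.2696, 0.2810, 0.2370, 0.1262, 0.0422, 0.0002, 0.0001]  mean=0.7604  Neff=4.4060  idx=[6, 7, 7, 7, 7, 8, 8, 8, 8, 9, 9, 9, 10, 10]
step 2: w=[0.0411, 0.1024, 0.1024, 0.1024, 0.1024, 0.1001, 0.1001, 0.1001, 0.1001, 0.0403, 0.0403, 0.0403, 0.0141, 0.0141]  mean=0.4650  Neff=11.2430  idx=[1, 1, 2, 3, 4, 4, 5, 6, 6, 7, 8, 9, 10, 13]
step 3: w=[0.0416, 0.0416, 0.0416, 0.0416, 0.0416, 0.0416, 0.0488, 0.0488, 0.0488, 0.0488, 0.0488, 0.1605, 0.1605, 0.1852]  mean=0.8878  Neff=9.2474  idx=[0, 2, 3, 5, 7, 8, 9, 11, 11, 12, 12, 12, 13, 13]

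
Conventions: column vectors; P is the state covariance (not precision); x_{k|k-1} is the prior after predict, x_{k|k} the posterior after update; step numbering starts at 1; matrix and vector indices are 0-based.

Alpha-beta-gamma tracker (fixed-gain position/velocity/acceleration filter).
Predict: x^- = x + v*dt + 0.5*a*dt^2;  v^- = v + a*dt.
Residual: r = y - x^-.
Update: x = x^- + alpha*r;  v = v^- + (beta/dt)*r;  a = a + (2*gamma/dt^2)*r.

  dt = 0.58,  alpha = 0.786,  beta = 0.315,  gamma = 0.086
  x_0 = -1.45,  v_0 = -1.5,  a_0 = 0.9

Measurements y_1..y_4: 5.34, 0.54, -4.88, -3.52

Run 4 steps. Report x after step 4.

x_post = -3.6244

step 1: x_pred=-2.1686  r=7.5086  x^+=3.7332  v^+=3.1000  a^+=4.7391
step 2: x_pred=6.3283  r=-5.7883  x^+=1.7787  v^+=2.7050  a^+=1.7796
step 3: x_pred=3.6469  r=-8.5269  x^+=-3.0552  v^+=-0.8938  a^+=-2.5802
step 4: x_pred=-4.0076  r=0.4876  x^+=-3.6244  v^+=-2.1255  a^+=-2.3309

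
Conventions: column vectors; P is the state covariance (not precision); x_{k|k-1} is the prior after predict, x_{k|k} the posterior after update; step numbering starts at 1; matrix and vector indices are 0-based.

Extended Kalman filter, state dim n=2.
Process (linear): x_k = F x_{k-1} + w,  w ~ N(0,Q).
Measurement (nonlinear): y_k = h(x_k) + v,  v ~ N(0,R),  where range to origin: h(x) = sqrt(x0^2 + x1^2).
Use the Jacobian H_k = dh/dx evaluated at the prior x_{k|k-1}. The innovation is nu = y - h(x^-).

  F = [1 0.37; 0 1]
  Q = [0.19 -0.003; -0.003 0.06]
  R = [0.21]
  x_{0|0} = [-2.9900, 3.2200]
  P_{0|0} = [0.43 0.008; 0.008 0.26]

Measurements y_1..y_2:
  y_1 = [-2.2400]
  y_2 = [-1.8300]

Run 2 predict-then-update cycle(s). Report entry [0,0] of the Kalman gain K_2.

step 1: x^-=[-1.7986, 3.2200]  P^-=[0.6615 0.1012; 0.1012 0.3200]  H_jac=[-0.4877 0.8730]  S=[0.5250]  K=[-0.4461; 0.4381]  nu=[-5.9283]  x^+=[0.8462, 0.6228]  P^+=[0.5570 0.2038; 0.2038 0.2192]
step 2: x^-=[1.0766, 0.6228]  P^-=[0.9279 0.2819; 0.2819 0.2792]  H_jac=[0.8656 0.5007]  S=[1.2196]  K=[0.7743; 0.3147]  nu=[-3.0738]  x^+=[-1.3033, -0.3446]  P^+=[0.1967 -0.0153; -0.0153 0.1584]

K[0,0] = 0.7743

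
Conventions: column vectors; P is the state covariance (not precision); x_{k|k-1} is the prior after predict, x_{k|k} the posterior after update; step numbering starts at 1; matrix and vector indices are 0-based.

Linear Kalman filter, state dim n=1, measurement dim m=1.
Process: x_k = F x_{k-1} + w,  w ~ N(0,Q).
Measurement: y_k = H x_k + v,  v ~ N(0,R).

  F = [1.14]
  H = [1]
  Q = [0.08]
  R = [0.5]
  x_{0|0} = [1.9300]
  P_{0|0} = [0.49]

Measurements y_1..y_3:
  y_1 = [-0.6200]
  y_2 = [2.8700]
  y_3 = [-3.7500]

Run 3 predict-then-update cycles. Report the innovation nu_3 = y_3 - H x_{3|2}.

step 1: x^-=[2.2002]  P^-=[0.7168]  S=[1.2168]  K=[0.5891]  nu=[-2.8202]  x^+=[0.5389]  P^+=[0.2945]
step 2: x^-=[0.6143]  P^-=[0.4628]  S=[0.9628]  K=[0.4807]  nu=[2.2557]  x^+=[1.6986]  P^+=[0.2403]
step 3: x^-=[1.9364]  P^-=[0.3923]  S=[0.8923]  K=[0.4397]  nu=[-5.6864]  x^+=[-0.5638]  P^+=[0.2198]

innov = [-5.6864]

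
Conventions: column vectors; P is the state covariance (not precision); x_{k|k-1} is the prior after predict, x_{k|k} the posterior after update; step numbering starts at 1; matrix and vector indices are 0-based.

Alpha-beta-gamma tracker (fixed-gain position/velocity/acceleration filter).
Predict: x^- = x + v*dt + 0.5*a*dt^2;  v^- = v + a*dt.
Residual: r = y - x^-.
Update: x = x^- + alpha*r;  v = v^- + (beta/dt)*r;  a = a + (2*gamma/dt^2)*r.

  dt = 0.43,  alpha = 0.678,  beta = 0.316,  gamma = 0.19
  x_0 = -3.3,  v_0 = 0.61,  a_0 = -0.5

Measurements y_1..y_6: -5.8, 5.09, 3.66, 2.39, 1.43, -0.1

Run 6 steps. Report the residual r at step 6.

resid = -4.7022

step 1: x_pred=-3.0839  r=-2.7161  x^+=-4.9254  v^+=-1.6010  a^+=-6.0820
step 2: x_pred=-6.1761  r=11.2661  x^+=1.4623  v^+=4.0630  a^+=17.0718
step 3: x_pred=4.7877  r=-1.1277  x^+=4.0231  v^+=10.5752  a^+=14.7542
step 4: x_pred=9.9345  r=-7.5445  x^+=4.8193  v^+=11.3752  a^+=-0.7510
step 5: x_pred=9.6412  r=-8.2112  x^+=4.0740  v^+=5.0180  a^+=-17.6264
step 6: x_pred=4.6022  r=-4.7022  x^+=1.4141  v^+=-6.0169  a^+=-27.2901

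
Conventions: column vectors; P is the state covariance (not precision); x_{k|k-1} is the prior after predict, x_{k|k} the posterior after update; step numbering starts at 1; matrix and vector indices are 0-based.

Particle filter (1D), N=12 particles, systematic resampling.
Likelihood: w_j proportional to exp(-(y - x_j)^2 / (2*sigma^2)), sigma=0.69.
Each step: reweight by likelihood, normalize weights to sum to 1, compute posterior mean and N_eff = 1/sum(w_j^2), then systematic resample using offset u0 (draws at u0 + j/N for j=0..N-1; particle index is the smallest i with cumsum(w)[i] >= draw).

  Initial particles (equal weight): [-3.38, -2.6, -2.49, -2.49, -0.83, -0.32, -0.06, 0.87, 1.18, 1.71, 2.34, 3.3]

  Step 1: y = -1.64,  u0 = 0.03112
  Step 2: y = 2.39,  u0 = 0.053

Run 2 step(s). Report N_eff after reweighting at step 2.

N_eff = 1.2596

step 1: w=[0.0199, 0.1814, 0.2235, 0.2235, 0.2397, 0.0766, 0.0347, 0.0006, 0.0001, 0.0000, 0.0000, 0.0000]  mean=-1.8767  Neff=5.0573  idx=[1, 1, 1, 2, 2, 3, 3, 3, 4, 4, 4, 5]
step 2: w=[0.0000, 0.0000, 0.0000, 0.0000, 0.0000, 0.0000, 0.0000, 0.0000, 0.0371, 0.0371, 0.0371, 0.8887]  mean=-0.3768  Neff=1.2596  idx=[9, 11, 11, 11, 11, 11, 11, 11, 11, 11, 11, 11]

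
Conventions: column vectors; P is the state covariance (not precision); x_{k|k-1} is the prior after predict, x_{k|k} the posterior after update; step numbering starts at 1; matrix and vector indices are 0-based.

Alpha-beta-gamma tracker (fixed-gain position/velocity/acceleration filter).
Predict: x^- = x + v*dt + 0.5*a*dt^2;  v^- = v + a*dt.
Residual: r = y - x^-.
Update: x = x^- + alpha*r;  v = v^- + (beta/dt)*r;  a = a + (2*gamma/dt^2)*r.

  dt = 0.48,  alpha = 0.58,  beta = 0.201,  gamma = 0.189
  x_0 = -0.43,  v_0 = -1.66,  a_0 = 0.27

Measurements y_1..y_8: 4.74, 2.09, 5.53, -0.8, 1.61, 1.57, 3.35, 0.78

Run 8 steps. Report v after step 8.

v_post = -12.1386

step 1: x_pred=-1.1957  r=5.9357  x^+=2.2470  v^+=0.9552  a^+=10.0083
step 2: x_pred=3.8584  r=-1.7684  x^+=2.8327  v^+=5.0186  a^+=7.1069
step 3: x_pred=6.0604  r=-0.5304  x^+=5.7528  v^+=8.2078  a^+=6.2367
step 4: x_pred=10.4110  r=-11.2110  x^+=3.9086  v^+=6.5068  a^+=-12.1563
step 5: x_pred=5.6315  r=-4.0215  x^+=3.2990  v^+=-1.0122  a^+=-18.7541
step 6: x_pred=0.6527  r=0.9173  x^+=1.1847  v^+=-9.6300  a^+=-17.2491
step 7: x_pred=-5.4248  r=8.7748  x^+=-0.3354  v^+=-14.2352  a^+=-2.8530
step 8: x_pred=-7.4969  r=8.2769  x^+=-2.6963  v^+=-12.1386  a^+=10.7263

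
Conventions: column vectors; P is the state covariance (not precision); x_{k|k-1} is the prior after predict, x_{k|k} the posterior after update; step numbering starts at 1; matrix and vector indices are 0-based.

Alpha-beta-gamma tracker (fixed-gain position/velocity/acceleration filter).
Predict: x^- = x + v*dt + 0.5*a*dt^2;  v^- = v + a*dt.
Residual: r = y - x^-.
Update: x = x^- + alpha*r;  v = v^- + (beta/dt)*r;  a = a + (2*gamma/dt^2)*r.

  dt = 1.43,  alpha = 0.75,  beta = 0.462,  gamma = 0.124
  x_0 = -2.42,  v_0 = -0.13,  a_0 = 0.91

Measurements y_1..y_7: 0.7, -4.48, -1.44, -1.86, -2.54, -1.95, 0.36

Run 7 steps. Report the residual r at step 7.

step 1: x_pred=-1.6755  r=2.3755  x^+=0.1061  v^+=1.9388  a^+=1.1981
step 2: x_pred=4.1035  r=-8.5835  x^+=-2.3341  v^+=0.8789  a^+=0.1571
step 3: x_pred=-0.9167  r=-0.5233  x^+=-1.3092  v^+=0.9345  a^+=0.0936
step 4: x_pred=0.1229  r=-1.9829  x^+=-1.3643  v^+=0.4277  a^+=-0.1468
step 5: x_pred=-0.9027  r=-1.6373  x^+=-2.1307  v^+=-0.3112  a^+=-0.3454
step 6: x_pred=-2.9288  r=0.9788  x^+=-2.1947  v^+=-0.4889  a^+=-0.2267
step 7: x_pred=-3.1256  r=3.4856  x^+=-0.5114  v^+=0.3131  a^+=0.1960

resid = 3.4856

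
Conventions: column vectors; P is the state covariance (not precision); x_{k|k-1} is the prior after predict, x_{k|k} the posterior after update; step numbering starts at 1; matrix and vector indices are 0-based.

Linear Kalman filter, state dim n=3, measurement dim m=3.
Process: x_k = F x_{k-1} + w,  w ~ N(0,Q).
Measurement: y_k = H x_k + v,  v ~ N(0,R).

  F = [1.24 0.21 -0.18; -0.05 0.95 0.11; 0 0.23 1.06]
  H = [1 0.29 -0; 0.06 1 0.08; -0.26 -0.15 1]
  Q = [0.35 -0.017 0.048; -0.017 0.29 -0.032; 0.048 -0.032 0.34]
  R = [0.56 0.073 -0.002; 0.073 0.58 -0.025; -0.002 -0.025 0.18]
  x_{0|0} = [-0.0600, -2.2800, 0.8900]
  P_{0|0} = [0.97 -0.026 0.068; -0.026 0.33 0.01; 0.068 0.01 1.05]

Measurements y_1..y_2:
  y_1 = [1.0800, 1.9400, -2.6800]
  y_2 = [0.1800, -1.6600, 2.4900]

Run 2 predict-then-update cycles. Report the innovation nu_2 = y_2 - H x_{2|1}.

innov = [-1.0525, -1.2433, 4.9128]

step 1: x^-=[-0.7134, -2.0651, 0.4190]  P^-=[1.8454 -0.0540 -0.0526; -0.0540 0.6068 0.1696; -0.0526 0.1696 1.5421]  S=[2.4251 0.3044 -0.4995; 0.3044 1.2234 0.1586; -0.4995 0.1586 1.8328]  K=[0.7577 -0.1369 -0.0677; -0.0127 0.5072 0.0032; 0.1683 0.0817 0.8738]  nu=[2.3923, 4.0144, -3.5942]  x^+=[0.7933, -0.0711, -1.9909]  P^+=[0.4306 -0.0557 0.0933; -0.0557 0.2951 0.0177; 0.0933 0.0177 0.1818]
step 2: x^-=[1.3271, -0.3262, -2.1267]  P^-=[0.9590 -0.0425 0.1375; -0.0425 0.5675 0.0676; 0.1375 0.0676 0.5685]  S=[1.5421 0.2645 -0.1093; 0.2645 1.1617 0.0040; -0.1093 0.0040 0.7310]  K=[0.6312 -0.1211 -0.0492; -0.0062 0.4925 -0.0125; 0.1421 0.0696 0.7358]  nu=[-1.0525, -1.2433, 4.9128]  x^+=[0.5717, -0.9932, 1.2521]  P^+=[0.3595 -0.0508 0.0788; -0.0508 0.2873 0.0153; 0.0788 0.0153 0.1532]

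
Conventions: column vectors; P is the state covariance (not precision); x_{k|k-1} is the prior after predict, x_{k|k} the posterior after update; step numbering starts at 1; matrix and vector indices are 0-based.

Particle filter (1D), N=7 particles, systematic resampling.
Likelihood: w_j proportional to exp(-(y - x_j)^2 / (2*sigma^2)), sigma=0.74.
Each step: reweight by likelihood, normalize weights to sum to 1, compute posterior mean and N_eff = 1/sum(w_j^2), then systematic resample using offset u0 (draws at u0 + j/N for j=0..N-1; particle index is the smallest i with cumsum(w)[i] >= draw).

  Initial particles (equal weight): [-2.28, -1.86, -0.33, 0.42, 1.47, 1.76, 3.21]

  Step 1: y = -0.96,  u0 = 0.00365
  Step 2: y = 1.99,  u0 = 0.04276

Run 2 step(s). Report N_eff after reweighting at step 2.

N_eff = 3.0011

step 1: w=[0.1307, 0.3063, 0.4466, 0.1128, 0.0029, 0.0007, 0.0000]  mean=-0.9621  Neff=3.0955  idx=[0, 1, 1, 1, 2, 2, 2]
step 2: w=[0.0000, 0.0001, 0.0001, 0.0001, 0.3333, 0.3333, 0.3333]  mean=-0.3303  Neff=3.0011  idx=[4, 4, 4, 5, 5, 6, 6]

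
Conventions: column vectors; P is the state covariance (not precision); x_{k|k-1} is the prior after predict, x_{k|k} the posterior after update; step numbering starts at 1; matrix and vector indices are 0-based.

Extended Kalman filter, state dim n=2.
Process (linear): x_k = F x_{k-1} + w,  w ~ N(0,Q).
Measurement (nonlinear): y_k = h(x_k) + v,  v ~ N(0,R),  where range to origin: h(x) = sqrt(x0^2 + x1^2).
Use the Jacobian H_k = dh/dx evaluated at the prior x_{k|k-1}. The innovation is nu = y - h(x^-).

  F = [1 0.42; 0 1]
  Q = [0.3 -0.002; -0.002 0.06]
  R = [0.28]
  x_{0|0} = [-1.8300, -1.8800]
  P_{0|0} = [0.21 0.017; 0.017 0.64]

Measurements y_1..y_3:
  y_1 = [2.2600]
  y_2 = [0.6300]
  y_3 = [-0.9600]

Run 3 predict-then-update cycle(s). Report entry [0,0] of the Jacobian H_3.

H_jac[0,0] = -0.9148

step 1: x^-=[-2.6196, -1.8800]  P^-=[0.6372 0.2838; 0.2838 0.7000]  H_jac=[-0.8124 -0.5831]  S=[1.2074]  K=[-0.5658; -0.5290]  nu=[-0.9644]  x^+=[-2.0740, -1.3698]  P^+=[0.2507 -0.0776; -0.0776 0.3621]
step 2: x^-=[-2.6493, -1.3698]  P^-=[0.5494 0.0725; 0.0725 0.4221]  H_jac=[-0.8883 -0.4593]  S=[0.8617]  K=[-0.6050; -0.2998]  nu=[-2.3525]  x^+=[-1.2261, -0.6647]  P^+=[0.2340 -0.0837; -0.0837 0.3447]
step 3: x^-=[-1.5053, -0.6647]  P^-=[0.5245 0.0590; 0.0590 0.4047]  H_jac=[-0.9148 -0.4039]  S=[0.8285]  K=[-0.6078; -0.2625]  nu=[-2.6055]  x^+=[0.0784, 0.0192]  P^+=[0.2184 -0.0732; -0.0732 0.3476]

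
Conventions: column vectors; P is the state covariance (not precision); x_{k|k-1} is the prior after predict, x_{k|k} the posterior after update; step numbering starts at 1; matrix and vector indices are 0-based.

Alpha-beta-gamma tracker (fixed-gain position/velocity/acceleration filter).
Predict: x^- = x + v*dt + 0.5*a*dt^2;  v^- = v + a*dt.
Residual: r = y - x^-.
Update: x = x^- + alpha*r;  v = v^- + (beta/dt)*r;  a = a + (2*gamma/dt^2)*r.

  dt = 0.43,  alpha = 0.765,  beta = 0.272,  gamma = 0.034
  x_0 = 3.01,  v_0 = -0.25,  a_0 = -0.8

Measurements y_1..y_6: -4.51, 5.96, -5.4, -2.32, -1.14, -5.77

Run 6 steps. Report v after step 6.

v_post = -3.9314

step 1: x_pred=2.8285  r=-7.3385  x^+=-2.7854  v^+=-5.2361  a^+=-3.4989
step 2: x_pred=-5.3604  r=11.3204  x^+=3.2997  v^+=0.4203  a^+=0.6644
step 3: x_pred=3.5418  r=-8.9418  x^+=-3.2987  v^+=-4.9503  a^+=-2.6241
step 4: x_pred=-5.6699  r=3.3499  x^+=-3.1072  v^+=-3.9596  a^+=-1.3921
step 5: x_pred=-4.9386  r=3.7986  x^+=-2.0327  v^+=-2.1554  a^+=0.0049
step 6: x_pred=-2.9591  r=-2.8109  x^+=-5.1094  v^+=-3.9314  a^+=-1.0289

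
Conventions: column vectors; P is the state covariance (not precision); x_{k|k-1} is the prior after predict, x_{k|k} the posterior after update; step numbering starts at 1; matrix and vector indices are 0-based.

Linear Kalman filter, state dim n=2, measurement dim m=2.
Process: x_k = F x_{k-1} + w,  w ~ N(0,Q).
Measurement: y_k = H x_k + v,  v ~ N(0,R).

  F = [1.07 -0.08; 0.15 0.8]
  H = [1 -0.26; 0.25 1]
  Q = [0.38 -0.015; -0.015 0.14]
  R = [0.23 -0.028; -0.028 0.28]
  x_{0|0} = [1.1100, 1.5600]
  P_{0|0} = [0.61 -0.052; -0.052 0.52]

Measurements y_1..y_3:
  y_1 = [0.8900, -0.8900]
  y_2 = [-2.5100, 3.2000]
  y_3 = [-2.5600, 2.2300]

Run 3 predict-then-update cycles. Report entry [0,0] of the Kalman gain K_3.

step 1: x^-=[1.0629, 1.4145]  P^-=[1.0906 0.0057; 0.0057 0.4740]  S=[1.3497 0.1268; 0.1268 0.8251]  K=[0.7866 0.2166; -0.1433 0.5983]  nu=[0.1949, -2.5702]  x^+=[0.6596, -0.1512]  P^+=[0.1736 -0.0048; -0.0048 0.1727]
step 2: x^-=[0.7179, -0.0220]  P^-=[0.5807 -0.0022; -0.0022 0.2533]  S=[0.8290 0.0492; 0.0492 0.5685]  K=[0.6898 0.1917; -0.1091 0.4540]  nu=[-3.2336, 3.0425]  x^+=[-0.9294, 1.7122]  P^+=[0.1523 -0.0037; -0.0037 0.1311]
step 3: x^-=[-1.1315, 1.2304]  P^-=[0.5559 -0.0021; -0.0021 0.2265]  S=[0.8023 0.0501; 0.0501 0.5402]  K=[0.6817 0.1901; -0.1027 0.4278]  nu=[-1.1086, 1.2825]  x^+=[-1.6433, 1.8929]  P^+=[0.1506 -0.0035; -0.0035 0.1235]

K[0,0] = 0.6817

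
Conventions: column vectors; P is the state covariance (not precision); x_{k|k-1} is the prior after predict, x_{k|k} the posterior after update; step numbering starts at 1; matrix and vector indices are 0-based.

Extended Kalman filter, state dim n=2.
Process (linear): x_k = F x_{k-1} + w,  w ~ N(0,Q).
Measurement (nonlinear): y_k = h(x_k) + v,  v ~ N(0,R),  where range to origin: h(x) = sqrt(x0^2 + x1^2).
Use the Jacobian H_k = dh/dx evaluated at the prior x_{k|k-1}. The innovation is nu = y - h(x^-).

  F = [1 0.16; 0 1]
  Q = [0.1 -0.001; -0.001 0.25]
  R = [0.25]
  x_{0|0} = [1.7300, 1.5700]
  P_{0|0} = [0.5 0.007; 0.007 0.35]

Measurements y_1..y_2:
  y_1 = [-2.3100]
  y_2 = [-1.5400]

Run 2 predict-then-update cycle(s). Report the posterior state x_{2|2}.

step 1: x^-=[1.9812, 1.5700]  P^-=[0.6112 0.0620; 0.0620 0.6000]  H_jac=[0.7837 0.6211]  S=[0.9172]  K=[0.5642; 0.4592]  nu=[-4.8379]  x^+=[-0.7485, -0.6518]  P^+=[0.3192 -0.1757; -0.1757 0.4065]
step 2: x^-=[-0.8527, -0.6518]  P^-=[0.3734 -0.1116; -0.1116 0.6565]  H_jac=[-0.7945 -0.6073]  S=[0.6201]  K=[-0.3691; -0.4999]  nu=[-2.6133]  x^+=[0.1118, 0.6547]  P^+=[0.2889 -0.2260; -0.2260 0.5016]

x_post = [0.1118, 0.6547]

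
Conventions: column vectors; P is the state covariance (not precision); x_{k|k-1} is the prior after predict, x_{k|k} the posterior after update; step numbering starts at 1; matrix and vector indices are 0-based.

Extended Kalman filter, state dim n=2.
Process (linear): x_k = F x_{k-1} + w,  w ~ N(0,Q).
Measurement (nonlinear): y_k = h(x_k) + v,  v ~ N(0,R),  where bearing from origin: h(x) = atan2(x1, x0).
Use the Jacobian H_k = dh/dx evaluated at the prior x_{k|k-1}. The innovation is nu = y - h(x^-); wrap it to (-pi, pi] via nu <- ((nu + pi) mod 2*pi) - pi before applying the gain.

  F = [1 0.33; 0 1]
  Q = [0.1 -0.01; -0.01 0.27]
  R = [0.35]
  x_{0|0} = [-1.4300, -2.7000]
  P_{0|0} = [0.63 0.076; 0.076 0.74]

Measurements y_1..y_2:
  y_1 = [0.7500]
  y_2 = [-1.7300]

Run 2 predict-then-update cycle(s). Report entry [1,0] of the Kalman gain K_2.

step 1: x^-=[-2.3210, -2.7000]  P^-=[0.8607 0.3102; 0.3102 1.0100]  H_jac=[0.2130 -0.1831]  S=[0.3987]  K=[0.3174; -0.2981]  nu=[3.0309]  x^+=[-1.3592, -3.6035]  P^+=[0.8206 0.3479; 0.3479 0.9746]
step 2: x^-=[-2.5483, -3.6035]  P^-=[1.2563 0.6595; 0.6595 1.2446]  H_jac=[0.1850 -0.1308]  S=[0.3824]  K=[0.3822; -0.1067]  nu=[0.4563]  x^+=[-2.3739, -3.6522]  P^+=[1.2005 0.6751; 0.6751 1.2402]

K[1,0] = -0.1067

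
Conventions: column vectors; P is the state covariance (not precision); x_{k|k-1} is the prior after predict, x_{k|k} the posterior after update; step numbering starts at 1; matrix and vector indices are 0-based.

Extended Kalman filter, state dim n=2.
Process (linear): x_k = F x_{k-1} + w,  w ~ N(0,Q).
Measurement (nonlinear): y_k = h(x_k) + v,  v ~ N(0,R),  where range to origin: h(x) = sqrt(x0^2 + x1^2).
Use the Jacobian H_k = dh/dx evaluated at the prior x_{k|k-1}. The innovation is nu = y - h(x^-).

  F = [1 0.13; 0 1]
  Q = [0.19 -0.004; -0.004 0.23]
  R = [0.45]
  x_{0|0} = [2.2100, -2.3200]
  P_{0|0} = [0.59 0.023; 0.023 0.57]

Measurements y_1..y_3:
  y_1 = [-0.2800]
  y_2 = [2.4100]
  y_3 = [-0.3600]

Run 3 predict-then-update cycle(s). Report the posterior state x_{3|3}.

x_post = [0.5069, -0.4304]

step 1: x^-=[1.9084, -2.3200]  P^-=[0.7956 0.0931; 0.0931 0.8000]  H_jac=[0.6353 -0.7723]  S=[1.1569]  K=[0.3747; -0.4829]  nu=[-3.2841]  x^+=[0.6777, -0.7340]  P^+=[0.6332 0.3025; 0.3025 0.5302]
step 2: x^-=[0.5823, -0.7340]  P^-=[0.9108 0.3674; 0.3674 0.7602]  H_jac=[0.6215 -0.7834]  S=[0.9106]  K=[0.3055; -0.4033]  nu=[1.4730]  x^+=[1.0323, -1.3281]  P^+=[0.8258 0.4796; 0.4796 0.6121]
step 3: x^-=[0.8597, -1.3281]  P^-=[1.1508 0.5552; 0.5552 0.8421]  H_jac=[0.5434 -0.8395]  S=[0.8768]  K=[0.1817; -0.4622]  nu=[-1.9421]  x^+=[0.5069, -0.4304]  P^+=[1.1219 0.6288; 0.6288 0.6548]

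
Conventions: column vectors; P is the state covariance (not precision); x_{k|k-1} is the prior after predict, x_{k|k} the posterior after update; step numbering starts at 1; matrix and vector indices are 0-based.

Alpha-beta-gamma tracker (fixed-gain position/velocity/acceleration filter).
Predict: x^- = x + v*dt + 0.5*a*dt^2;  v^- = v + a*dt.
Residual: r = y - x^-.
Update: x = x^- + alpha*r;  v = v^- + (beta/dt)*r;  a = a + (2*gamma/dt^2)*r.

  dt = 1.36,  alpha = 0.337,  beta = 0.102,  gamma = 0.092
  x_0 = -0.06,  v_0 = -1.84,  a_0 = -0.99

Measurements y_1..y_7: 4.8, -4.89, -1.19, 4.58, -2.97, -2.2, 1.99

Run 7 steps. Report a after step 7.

a_post = 1.1938

step 1: x_pred=-3.4780  r=8.2780  x^+=-0.6883  v^+=-2.5656  a^+=-0.1665
step 2: x_pred=-4.3314  r=-0.5586  x^+=-4.5197  v^+=-2.8339  a^+=-0.2221
step 3: x_pred=-8.5791  r=7.3891  x^+=-6.0890  v^+=-2.5817  a^+=0.5130
step 4: x_pred=-9.1257  r=13.7057  x^+=-4.5069  v^+=-0.8561  a^+=1.8765
step 5: x_pred=-3.9358  r=0.9658  x^+=-3.6103  v^+=1.7683  a^+=1.9725
step 6: x_pred=0.6188  r=-2.8188  x^+=-0.3311  v^+=4.2396  a^+=1.6921
step 7: x_pred=6.9996  r=-5.0096  x^+=5.3113  v^+=6.1652  a^+=1.1938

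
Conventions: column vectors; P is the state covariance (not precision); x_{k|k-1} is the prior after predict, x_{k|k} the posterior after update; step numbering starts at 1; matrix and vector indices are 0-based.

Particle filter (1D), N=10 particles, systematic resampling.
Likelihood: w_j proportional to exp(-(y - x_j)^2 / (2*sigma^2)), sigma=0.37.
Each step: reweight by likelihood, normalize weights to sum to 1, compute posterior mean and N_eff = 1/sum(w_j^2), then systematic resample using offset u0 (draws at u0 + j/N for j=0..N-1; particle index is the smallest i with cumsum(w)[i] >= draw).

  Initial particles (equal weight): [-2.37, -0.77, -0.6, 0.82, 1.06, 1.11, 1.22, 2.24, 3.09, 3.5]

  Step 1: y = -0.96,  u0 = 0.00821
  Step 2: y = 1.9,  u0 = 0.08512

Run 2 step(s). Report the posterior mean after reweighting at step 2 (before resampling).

step 1: w=[0.0005, 0.5843, 0.4153, 0.0000, 0.0000, 0.0000, 0.0000, 0.0000, 0.0000, 0.0000]  mean=-0.7001  Neff=1.9462  idx=[1, 1, 1, 1, 1, 1, 2, 2, 2, 2]
step 2: w=[0.0095, 0.0095, 0.0095, 0.0095, 0.0095, 0.0095, 0.2357, 0.2357, 0.2357, 0.2357]  mean=-0.6097  Neff=4.4880  idx=[6, 6, 6, 7, 7, 8, 8, 9, 9, 9]

post_mean = -0.6097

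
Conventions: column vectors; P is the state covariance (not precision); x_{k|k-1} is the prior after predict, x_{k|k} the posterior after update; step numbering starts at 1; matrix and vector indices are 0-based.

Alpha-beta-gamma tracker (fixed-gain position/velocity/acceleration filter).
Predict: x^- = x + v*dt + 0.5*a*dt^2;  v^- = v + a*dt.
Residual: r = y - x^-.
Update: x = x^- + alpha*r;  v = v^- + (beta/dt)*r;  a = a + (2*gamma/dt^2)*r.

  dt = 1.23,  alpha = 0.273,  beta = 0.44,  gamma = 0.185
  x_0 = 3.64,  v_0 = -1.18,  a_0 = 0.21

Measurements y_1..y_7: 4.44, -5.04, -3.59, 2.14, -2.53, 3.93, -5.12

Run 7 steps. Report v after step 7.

v_post = 6.1752

step 1: x_pred=2.3475  r=2.0925  x^+=2.9187  v^+=-0.1731  a^+=0.7218
step 2: x_pred=3.2517  r=-8.2917  x^+=0.9881  v^+=-2.2515  a^+=-1.3061
step 3: x_pred=-2.7693  r=-0.8207  x^+=-2.9933  v^+=-4.1516  a^+=-1.5068
step 4: x_pred=-9.2396  r=11.3796  x^+=-6.1330  v^+=-1.9342  a^+=1.2762
step 5: x_pred=-7.5467  r=5.0167  x^+=-6.1771  v^+=1.4301  a^+=2.5031
step 6: x_pred=-2.5246  r=6.4546  x^+=-0.7625  v^+=6.8179  a^+=4.0817
step 7: x_pred=10.7112  r=-15.8312  x^+=6.3893  v^+=6.1752  a^+=0.2100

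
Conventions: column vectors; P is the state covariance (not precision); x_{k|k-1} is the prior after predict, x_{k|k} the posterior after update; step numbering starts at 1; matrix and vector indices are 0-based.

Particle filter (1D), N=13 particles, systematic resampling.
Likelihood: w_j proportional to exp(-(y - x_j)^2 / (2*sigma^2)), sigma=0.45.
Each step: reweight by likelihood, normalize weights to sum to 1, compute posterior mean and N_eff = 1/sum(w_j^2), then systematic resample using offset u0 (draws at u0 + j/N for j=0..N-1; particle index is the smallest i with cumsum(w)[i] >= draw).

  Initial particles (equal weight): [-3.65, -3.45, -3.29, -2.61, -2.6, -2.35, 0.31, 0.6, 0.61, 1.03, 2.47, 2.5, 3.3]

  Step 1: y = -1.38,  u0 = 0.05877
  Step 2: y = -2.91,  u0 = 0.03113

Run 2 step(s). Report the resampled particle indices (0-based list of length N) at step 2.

resampled_idx = [0, 0, 1, 2, 3, 3, 4, 6, 7, 8, 9, 11, 12]

step 1: w=[0.0000, 0.0002, 0.0008, 0.1609, 0.1709, 0.6605, 0.0058, 0.0004, 0.0004, 0.0000, 0.0000, 0.0000, 0.0000]  mean=-2.4176  Neff=2.0349  idx=[3, 3, 4, 4, 5, 5, 5, 5, 5, 5, 5, 5, 5]
step 2: w=[0.1093, 0.1093, 0.1076, 0.1076, 0.0629, 0.0629, 0.0629, 0.0629, 0.0629, 0.0629, 0.0629, 0.0629, 0.0629]  mean=-2.4606  Neff=12.0964  idx=[0, 0, 1, 2, 3, 3, 4, 6, 7, 8, 9, 11, 12]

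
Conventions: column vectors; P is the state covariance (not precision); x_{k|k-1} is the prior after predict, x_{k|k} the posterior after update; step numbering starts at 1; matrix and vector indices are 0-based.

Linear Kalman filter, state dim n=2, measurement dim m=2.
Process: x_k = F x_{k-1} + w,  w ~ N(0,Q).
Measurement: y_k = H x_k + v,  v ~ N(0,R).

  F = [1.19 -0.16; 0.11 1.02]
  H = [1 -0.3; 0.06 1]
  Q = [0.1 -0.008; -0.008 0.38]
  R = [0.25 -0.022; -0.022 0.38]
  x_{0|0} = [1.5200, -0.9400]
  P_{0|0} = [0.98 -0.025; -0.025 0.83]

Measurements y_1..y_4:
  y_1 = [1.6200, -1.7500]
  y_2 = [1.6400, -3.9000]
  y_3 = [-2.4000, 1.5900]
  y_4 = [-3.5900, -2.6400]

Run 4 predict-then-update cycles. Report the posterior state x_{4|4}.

step 1: x^-=[1.9592, -0.7916]  P^-=[1.5185 -0.0451; -0.0451 1.2498]  S=[1.9081 -0.3501; -0.3501 1.6298]  K=[0.8413 0.2090; -0.0830 0.7473]  nu=[-0.5767, -1.0760]  x^+=[1.2492, -1.5478]  P^+=[0.2200 0.0477; 0.0477 0.2829]
step 2: x^-=[1.7342, -1.4414]  P^-=[0.4007 0.0317; 0.0317 0.6877]  S=[0.6936 -0.1732; -0.1732 1.0730]  K=[0.6012 0.1490; -0.0952 0.6274]  nu=[-0.5266, -2.5627]  x^+=[1.0359, -2.9990]  P^+=[0.1572 0.0339; 0.0339 0.2385]
step 3: x^-=[1.7126, -2.9450]  P^-=[0.3158 0.0143; 0.0143 0.6376]  S=[0.6146 -0.1803; -0.1803 1.0205]  K=[0.5446 0.1288; -0.1102 0.6062]  nu=[-4.9961, 4.4323]  x^+=[-0.4376, 0.2922]  P^+=[0.1419 0.0284; 0.0284 0.2311]
step 4: x^-=[-0.5675, 0.2499]  P^-=[0.2960 0.0069; 0.0069 0.6285]  S=[0.5984 -0.1860; -0.1860 1.0104]  K=[0.5290 0.1218; -0.1168 0.6010]  nu=[-2.9475, -2.8558]  x^+=[-2.4746, -1.1222]  P^+=[0.1375 0.0264; 0.0264 0.2293]

x_post = [-2.4746, -1.1222]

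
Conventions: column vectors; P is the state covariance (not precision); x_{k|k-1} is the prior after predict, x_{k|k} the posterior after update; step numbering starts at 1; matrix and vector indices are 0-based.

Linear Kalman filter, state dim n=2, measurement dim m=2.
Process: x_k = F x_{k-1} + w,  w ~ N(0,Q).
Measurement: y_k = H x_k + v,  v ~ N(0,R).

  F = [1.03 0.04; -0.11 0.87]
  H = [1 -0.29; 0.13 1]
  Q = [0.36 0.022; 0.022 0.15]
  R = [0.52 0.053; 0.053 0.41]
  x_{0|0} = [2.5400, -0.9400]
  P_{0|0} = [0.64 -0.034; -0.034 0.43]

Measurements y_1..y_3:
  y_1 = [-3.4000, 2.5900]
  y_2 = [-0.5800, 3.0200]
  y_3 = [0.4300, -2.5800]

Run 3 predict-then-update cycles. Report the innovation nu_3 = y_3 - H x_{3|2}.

innov = [1.3394, -4.3842]

step 1: x^-=[2.5786, -1.0972]  P^-=[1.0369 -0.0659; -0.0659 0.4897]  S=[1.6362 -0.0176; -0.0176 0.9001]  K=[0.6463 0.0892; -0.1213 0.5322]  nu=[-6.2968, 3.3520]  x^+=[-1.1921, 1.4506]  P^+=[0.3482 0.0256; 0.0256 0.2084]
step 2: x^-=[-1.1698, 1.3931]  P^-=[0.7319 0.0126; 0.0126 0.3071]  S=[1.2704 0.0712; 0.0712 0.7327]  K=[0.5681 0.0918; -0.0843 0.4295]  nu=[0.9938, 1.7789]  x^+=[-0.4419, 2.0735]  P^+=[0.3083 0.0277; 0.0277 0.1680]
step 3: x^-=[-0.3722, 1.8525]  P^-=[0.6896 0.0176; 0.0176 0.2756]  S=[1.2226 0.0797; 0.0797 0.7019]  K=[0.5540 0.0899; -0.0774 0.4047]  nu=[1.3394, -4.3842]  x^+=[-0.0244, -0.0255]  P^+=[0.3007 0.0271; 0.0271 0.1583]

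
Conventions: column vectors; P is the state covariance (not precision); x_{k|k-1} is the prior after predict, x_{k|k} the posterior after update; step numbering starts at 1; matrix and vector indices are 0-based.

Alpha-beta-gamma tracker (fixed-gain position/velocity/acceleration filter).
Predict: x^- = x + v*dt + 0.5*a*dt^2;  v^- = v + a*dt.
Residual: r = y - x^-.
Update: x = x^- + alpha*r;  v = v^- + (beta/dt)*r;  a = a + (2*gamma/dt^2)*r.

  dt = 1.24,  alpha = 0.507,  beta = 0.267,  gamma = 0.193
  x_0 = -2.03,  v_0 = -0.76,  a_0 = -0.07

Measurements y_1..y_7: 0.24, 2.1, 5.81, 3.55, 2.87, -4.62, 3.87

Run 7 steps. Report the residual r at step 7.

step 1: x_pred=-3.0262  r=3.2662  x^+=-1.3702  v^+=-0.1435  a^+=0.7500
step 2: x_pred=-0.9716  r=3.0716  x^+=0.5857  v^+=1.4478  a^+=1.5211
step 3: x_pred=3.5504  r=2.2596  x^+=4.6960  v^+=3.8205  a^+=2.0883
step 4: x_pred=11.0389  r=-7.4889  x^+=7.2420  v^+=4.7975  a^+=0.2083
step 5: x_pred=13.3510  r=-10.4810  x^+=8.0371  v^+=2.7990  a^+=-2.4229
step 6: x_pred=9.6451  r=-14.2651  x^+=2.4127  v^+=-3.2770  a^+=-6.0040
step 7: x_pred=-6.2666  r=10.1366  x^+=-1.1274  v^+=-8.5393  a^+=-3.4593

resid = 10.1366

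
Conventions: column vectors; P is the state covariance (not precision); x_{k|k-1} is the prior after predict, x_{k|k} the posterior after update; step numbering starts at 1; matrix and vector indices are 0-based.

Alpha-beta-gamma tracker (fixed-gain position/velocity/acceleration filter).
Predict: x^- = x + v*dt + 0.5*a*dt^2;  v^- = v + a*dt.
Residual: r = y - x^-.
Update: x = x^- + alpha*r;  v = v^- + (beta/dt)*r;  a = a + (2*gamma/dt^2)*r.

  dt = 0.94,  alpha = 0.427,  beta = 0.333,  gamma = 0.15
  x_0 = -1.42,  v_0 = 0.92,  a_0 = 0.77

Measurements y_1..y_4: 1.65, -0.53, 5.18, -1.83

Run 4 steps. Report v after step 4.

step 1: x_pred=-0.2150  r=1.8650  x^+=0.5813  v^+=2.3045  a^+=1.4032
step 2: x_pred=3.3675  r=-3.8975  x^+=1.7033  v^+=2.2428  a^+=0.0799
step 3: x_pred=3.8468  r=1.3332  x^+=4.4161  v^+=2.7902  a^+=0.5326
step 4: x_pred=7.2742  r=-9.1042  x^+=3.3867  v^+=0.0656  a^+=-2.5585

v_post = 0.0656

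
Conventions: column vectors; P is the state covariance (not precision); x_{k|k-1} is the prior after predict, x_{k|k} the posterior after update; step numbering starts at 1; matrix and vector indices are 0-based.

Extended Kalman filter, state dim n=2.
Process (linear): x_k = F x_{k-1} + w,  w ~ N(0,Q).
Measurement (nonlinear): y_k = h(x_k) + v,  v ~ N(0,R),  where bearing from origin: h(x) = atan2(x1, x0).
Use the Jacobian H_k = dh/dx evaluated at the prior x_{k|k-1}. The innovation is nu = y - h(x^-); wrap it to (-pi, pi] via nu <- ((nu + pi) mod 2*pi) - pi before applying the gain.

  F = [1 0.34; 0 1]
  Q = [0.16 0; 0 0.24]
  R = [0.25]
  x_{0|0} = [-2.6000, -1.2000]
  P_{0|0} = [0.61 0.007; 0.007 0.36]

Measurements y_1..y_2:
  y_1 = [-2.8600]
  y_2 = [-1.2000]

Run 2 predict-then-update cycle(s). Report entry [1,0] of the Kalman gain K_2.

K[1,0] = -0.5739

step 1: x^-=[-3.0080, -1.2000]  P^-=[0.8164 0.1294; 0.1294 0.6000]  H_jac=[0.1144 -0.2868]  S=[0.3015]  K=[0.1867; -0.5216]  nu=[-0.0980]  x^+=[-3.0263, -1.1489]  P^+=[0.8059 0.1588; 0.1588 0.5180]
step 2: x^-=[-3.4169, -1.1489]  P^-=[1.1337 0.3349; 0.3349 0.7580]  H_jac=[0.0884 -0.2629]  S=[0.2957]  K=[0.0412; -0.5739]  nu=[1.6172]  x^+=[-3.3503, -2.0770]  P^+=[1.1332 0.3419; 0.3419 0.6606]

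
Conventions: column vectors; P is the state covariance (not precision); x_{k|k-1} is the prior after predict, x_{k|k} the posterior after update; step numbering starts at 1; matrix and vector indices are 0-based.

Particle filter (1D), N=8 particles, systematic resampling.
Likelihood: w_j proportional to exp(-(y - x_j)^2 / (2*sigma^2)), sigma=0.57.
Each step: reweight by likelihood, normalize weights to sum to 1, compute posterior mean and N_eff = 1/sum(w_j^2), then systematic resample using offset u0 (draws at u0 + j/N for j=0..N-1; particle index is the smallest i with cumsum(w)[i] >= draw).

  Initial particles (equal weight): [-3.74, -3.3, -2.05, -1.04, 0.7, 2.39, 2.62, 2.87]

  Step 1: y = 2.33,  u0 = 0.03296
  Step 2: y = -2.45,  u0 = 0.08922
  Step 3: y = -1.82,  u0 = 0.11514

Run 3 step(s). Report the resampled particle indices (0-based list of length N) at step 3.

resampled_idx = [0, 1, 2, 3, 4, 5, 6, 7]

step 1: w=[0.0000, 0.0000, 0.0000, 0.0000, 0.0066, 0.3933, 0.3475, 0.2525]  mean=2.5799  Neff=2.9473  idx=[5, 5, 5, 6, 6, 6, 7, 7]
step 2: w=[0.3235, 0.3235, 0.3235, 0.0097, 0.0097, 0.0097, 0.0002, 0.0002]  mean=2.3969  Neff=3.1819  idx=[0, 0, 1, 1, 1, 2, 2, 2]
step 3: w=[0.1250, 0.1250, 0.1250, 0.1250, 0.1250, 0.1250, 0.1250, 0.1250]  mean=2.3900  Neff=8.0000  idx=[0, 1, 2, 3, 4, 5, 6, 7]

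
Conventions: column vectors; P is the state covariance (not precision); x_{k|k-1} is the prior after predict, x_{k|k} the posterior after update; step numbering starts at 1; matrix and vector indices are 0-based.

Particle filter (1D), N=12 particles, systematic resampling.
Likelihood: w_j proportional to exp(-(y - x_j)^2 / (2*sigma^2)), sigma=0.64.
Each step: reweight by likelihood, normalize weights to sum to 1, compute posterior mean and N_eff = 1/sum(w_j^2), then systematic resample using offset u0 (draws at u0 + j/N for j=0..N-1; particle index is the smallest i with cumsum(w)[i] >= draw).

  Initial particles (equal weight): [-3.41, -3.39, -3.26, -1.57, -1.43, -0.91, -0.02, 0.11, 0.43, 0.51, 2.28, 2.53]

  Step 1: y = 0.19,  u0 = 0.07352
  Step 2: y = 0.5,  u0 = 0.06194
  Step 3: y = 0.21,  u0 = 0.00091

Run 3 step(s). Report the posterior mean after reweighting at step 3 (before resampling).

post_mean = 0.2962

step 1: w=[0.0000, 0.0000, 0.0000, 0.0056, 0.0100, 0.0563, 0.2338, 0.2449, 0.2300, 0.2178, 0.0012, 0.0003]  mean=0.1613  Neff=4.5811  idx=[6, 6, 6, 7, 7, 7, 8, 8, 8, 9, 9, 9]
step 2: w=[0.0676, 0.0676, 0.0676, 0.0781, 0.0781, 0.0781, 0.0935, 0.0935, 0.0935, 0.0941, 0.0941, 0.0941]  mean=0.2863  Neff=11.7910  idx=[0, 2, 3, 4, 5, 6, 7, 8, 9, 10, 10, 11]
step 3: w=[0.0833, 0.0833, 0.0878, 0.0878, 0.0878, 0.0838, 0.0838, 0.0838, 0.0796, 0.0796, 0.0796, 0.0796]  mean=0.2962  Neff=11.9834  idx=[0, 1, 2, 2, 3, 4, 5, 6, 7, 8, 9, 10]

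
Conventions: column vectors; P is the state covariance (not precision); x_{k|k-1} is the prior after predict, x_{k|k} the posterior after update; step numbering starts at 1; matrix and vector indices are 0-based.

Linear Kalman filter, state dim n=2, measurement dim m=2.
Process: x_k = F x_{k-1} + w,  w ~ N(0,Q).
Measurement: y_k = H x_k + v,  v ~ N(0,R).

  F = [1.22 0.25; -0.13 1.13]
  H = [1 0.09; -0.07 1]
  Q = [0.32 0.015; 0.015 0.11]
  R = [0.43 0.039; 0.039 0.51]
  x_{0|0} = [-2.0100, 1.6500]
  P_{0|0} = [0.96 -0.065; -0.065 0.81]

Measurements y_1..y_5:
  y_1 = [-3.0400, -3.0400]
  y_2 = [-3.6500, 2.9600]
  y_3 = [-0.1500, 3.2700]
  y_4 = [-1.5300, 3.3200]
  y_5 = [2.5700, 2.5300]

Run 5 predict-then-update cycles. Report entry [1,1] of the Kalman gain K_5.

K[1,1] = 0.4322

step 1: x^-=[-2.0397, 2.1258]  P^-=[1.7598 0.0041; 0.0041 1.1796]  S=[2.2001 0.0260; 0.0260 1.6977]  K=[0.8010 -0.0824; 0.0419 0.6940]  nu=[-1.1916, -5.3086]  x^+=[-2.5566, -1.6085]  P^+=[0.3401 0.0130; 0.0130 0.3565]
step 2: x^-=[-3.5211, -1.4852]  P^-=[0.8563 0.0793; 0.0793 0.5671]  S=[1.3052 0.1089; 0.1089 1.0702]  K=[0.6657 -0.0497; 0.0566 0.5190]  nu=[0.0048, 4.1987]  x^+=[-3.7264, 0.6941]  P^+=[0.2825 0.0204; 0.0204 0.2683]
step 3: x^-=[-4.3727, 1.2688]  P^-=[0.7697 0.0735; 0.0735 0.4514]  S=[1.2165 0.0988; 0.0988 0.9549]  K=[0.6418 -0.0459; 0.0563 0.4615]  nu=[4.1085, 1.6951]  x^+=[-1.8135, 2.2825]  P^+=[0.2723 0.0207; 0.0207 0.2390]
step 4: x^-=[-1.6419, 2.8150]  P^-=[0.7529 0.0672; 0.0672 0.4137]  S=[1.1984 0.0903; 0.0903 0.9180]  K=[0.6369 -0.0469; 0.0540 0.4402]  nu=[-0.1415, 0.3901]  x^+=[-1.7502, 2.9791]  P^+=[0.2702 0.0199; 0.0199 0.2280]
step 5: x^-=[-1.3905, 3.5939]  P^-=[0.7486 0.0633; 0.0633 0.3999]  S=[1.1932 0.0855; 0.0855 0.9047]  K=[0.6356 -0.0480; 0.0522 0.4322]  nu=[3.6371, -1.1612]  x^+=[0.9769, 3.2820]  P^+=[0.2697 0.0192; 0.0192 0.2238]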